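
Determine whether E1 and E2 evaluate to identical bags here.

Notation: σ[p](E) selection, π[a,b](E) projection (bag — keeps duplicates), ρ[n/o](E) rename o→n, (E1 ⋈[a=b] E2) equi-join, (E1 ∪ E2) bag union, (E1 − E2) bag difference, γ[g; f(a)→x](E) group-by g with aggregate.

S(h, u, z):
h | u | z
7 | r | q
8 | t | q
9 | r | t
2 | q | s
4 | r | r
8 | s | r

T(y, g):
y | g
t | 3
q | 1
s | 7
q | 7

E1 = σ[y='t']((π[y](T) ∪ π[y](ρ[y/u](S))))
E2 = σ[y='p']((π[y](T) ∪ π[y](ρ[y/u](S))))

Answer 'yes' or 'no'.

E1 per-node cardinality:
  T → 4
  π[y](T) → 4
  S → 6
  ρ[y/u](S) → 6
  π[y](ρ[y/u](S)) → 6
  (π[y](T) ∪ π[y](ρ[y/u](S))) → 10
  σ[y='t']((π[y](T) ∪ π[y](ρ[y/u](S)))) → 2
E2 per-node cardinality:
  T → 4
  π[y](T) → 4
  S → 6
  ρ[y/u](S) → 6
  π[y](ρ[y/u](S)) → 6
  (π[y](T) ∪ π[y](ρ[y/u](S))) → 10
  σ[y='p']((π[y](T) ∪ π[y](ρ[y/u](S)))) → 0

E1 result:
y
t
t
E2 result:
y
(0 rows)
Witness: ('t',) appears 2× in E1 but 0× in E2.

no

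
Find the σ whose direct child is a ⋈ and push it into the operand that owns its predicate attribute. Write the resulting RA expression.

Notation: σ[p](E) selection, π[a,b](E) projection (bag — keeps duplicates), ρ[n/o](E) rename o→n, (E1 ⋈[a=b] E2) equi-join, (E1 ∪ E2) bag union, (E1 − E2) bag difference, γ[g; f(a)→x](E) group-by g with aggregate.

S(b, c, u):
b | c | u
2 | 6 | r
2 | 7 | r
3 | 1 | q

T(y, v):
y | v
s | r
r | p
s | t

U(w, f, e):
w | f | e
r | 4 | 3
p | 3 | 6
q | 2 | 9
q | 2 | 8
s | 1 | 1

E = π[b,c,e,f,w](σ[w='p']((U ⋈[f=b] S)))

σ filters on w, owned by the left side.
E' = π[b,c,e,f,w]((σ[w='p'](U) ⋈[f=b] S))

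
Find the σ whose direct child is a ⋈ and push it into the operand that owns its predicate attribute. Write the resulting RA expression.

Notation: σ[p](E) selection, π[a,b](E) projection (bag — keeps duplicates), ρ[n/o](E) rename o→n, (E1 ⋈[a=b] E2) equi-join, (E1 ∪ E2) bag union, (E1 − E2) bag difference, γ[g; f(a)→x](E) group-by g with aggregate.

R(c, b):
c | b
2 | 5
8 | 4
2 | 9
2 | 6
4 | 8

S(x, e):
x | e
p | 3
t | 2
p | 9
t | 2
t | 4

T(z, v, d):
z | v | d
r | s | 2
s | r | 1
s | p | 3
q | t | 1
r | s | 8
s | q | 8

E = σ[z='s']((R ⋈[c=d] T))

σ filters on z, owned by the right side.
E' = (R ⋈[c=d] σ[z='s'](T))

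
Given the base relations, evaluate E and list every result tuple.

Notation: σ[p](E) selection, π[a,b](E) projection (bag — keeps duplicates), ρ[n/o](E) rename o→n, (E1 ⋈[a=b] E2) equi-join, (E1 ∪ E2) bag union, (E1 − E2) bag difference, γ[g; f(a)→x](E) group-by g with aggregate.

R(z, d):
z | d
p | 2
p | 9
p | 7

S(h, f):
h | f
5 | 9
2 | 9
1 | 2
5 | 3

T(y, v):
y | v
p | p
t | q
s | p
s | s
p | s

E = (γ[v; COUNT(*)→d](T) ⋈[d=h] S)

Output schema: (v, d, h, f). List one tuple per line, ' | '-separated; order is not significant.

Row counts bottom-up:
  T → 5
  γ[v; COUNT(*)→d](T) → 3
  S → 4
  (γ[v; COUNT(*)→d](T) ⋈[d=h] S) → 3

== RESULT ==
v | d | h | f
p | 2 | 2 | 9
q | 1 | 1 | 2
s | 2 | 2 | 9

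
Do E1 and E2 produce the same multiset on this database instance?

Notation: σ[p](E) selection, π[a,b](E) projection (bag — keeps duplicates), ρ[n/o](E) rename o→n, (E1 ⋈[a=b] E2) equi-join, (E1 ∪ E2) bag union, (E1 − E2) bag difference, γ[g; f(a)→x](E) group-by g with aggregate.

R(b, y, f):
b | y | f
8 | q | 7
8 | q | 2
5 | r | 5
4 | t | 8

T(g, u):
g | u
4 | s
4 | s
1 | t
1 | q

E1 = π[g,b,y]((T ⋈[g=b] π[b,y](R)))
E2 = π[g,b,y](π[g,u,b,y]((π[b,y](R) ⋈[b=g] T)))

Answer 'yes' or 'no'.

E1 row counts bottom-up:
  T → 4
  R → 4
  π[b,y](R) → 4
  (T ⋈[g=b] π[b,y](R)) → 2
  π[g,b,y]((T ⋈[g=b] π[b,y](R))) → 2
E2 row counts bottom-up:
  R → 4
  π[b,y](R) → 4
  T → 4
  (π[b,y](R) ⋈[b=g] T) → 2
  π[g,u,b,y]((π[b,y](R) ⋈[b=g] T)) → 2
  π[g,b,y](π[g,u,b,y]((π[b,y](R) ⋈[b=g] T))) → 2

E1 and E2 produce the same multiset:
g | b | y
4 | 4 | t
4 | 4 | t

yes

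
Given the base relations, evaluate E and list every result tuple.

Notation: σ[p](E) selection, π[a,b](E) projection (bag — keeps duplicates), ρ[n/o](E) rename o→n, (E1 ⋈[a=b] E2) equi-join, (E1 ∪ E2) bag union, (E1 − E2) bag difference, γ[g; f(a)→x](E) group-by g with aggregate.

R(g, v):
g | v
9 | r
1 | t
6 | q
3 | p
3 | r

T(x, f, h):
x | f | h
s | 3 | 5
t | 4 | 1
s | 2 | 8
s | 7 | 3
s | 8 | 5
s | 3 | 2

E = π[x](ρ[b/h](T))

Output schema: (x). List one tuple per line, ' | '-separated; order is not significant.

Subexpression sizes:
  T → 6
  ρ[b/h](T) → 6
  π[x](ρ[b/h](T)) → 6

== RESULT ==
x
s
s
s
s
s
t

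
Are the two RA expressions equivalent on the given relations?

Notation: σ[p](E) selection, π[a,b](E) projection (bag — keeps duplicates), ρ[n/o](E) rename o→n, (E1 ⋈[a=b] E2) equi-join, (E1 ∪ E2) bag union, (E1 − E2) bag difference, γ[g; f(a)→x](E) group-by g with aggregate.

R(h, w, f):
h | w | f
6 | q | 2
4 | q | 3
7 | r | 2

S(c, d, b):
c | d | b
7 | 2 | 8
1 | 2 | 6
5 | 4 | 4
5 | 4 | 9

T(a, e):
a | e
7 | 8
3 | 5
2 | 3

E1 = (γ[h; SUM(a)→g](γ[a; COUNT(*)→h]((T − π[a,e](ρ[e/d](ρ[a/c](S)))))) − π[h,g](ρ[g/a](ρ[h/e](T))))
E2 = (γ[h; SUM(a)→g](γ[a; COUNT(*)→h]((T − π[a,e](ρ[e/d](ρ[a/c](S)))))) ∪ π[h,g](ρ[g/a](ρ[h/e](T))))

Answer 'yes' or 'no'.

E1 subexpression sizes:
  T → 3
  S → 4
  ρ[a/c](S) → 4
  ρ[e/d](ρ[a/c](S)) → 4
  π[a,e](ρ[e/d](ρ[a/c](S))) → 4
  (T − π[a,e](ρ[e/d](ρ[a/c](S)))) → 3
  γ[a; COUNT(*)→h]((T − π[a,e](ρ[e/d](ρ[a/c](S))))) → 3
  γ[h; SUM(a)→g](γ[a; COUNT(*)→h]((T − π[a,e](ρ[e/d](ρ[a/c](S)))))) → 1
  T → 3
  ρ[h/e](T) → 3
  ρ[g/a](ρ[h/e](T)) → 3
  π[h,g](ρ[g/a](ρ[h/e](T))) → 3
  (γ[h; SUM(a)→g](γ[a; COUNT(*)→h]((T − π[a,e](ρ[e/d](ρ[a/c](S)))))) − π[h,g](ρ[g/a](ρ[h/e](T)))) → 1
E2 subexpression sizes:
  T → 3
  S → 4
  ρ[a/c](S) → 4
  ρ[e/d](ρ[a/c](S)) → 4
  π[a,e](ρ[e/d](ρ[a/c](S))) → 4
  (T − π[a,e](ρ[e/d](ρ[a/c](S)))) → 3
  γ[a; COUNT(*)→h]((T − π[a,e](ρ[e/d](ρ[a/c](S))))) → 3
  γ[h; SUM(a)→g](γ[a; COUNT(*)→h]((T − π[a,e](ρ[e/d](ρ[a/c](S)))))) → 1
  T → 3
  ρ[h/e](T) → 3
  ρ[g/a](ρ[h/e](T)) → 3
  π[h,g](ρ[g/a](ρ[h/e](T))) → 3
  (γ[h; SUM(a)→g](γ[a; COUNT(*)→h]((T − π[a,e](ρ[e/d](ρ[a/c](S)))))) ∪ π[h,g](ρ[g/a](ρ[h/e](T)))) → 4

E1 result:
h | g
1 | 12
E2 result:
h | g
1 | 12
3 | 2
5 | 3
8 | 7
Witness: (5, 3) appears 0× in E1 but 1× in E2.

no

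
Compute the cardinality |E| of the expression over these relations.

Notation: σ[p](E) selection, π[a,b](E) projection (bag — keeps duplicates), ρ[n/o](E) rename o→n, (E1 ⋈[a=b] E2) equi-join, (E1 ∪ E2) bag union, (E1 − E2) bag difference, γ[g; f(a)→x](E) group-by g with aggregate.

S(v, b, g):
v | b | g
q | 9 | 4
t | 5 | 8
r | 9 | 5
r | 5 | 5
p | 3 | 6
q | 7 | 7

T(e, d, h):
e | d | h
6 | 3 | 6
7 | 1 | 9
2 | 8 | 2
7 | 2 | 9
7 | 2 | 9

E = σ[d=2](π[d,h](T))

Stepwise |·|:
  T → 5
  π[d,h](T) → 5
  σ[d=2](π[d,h](T)) → 2

|E| = 2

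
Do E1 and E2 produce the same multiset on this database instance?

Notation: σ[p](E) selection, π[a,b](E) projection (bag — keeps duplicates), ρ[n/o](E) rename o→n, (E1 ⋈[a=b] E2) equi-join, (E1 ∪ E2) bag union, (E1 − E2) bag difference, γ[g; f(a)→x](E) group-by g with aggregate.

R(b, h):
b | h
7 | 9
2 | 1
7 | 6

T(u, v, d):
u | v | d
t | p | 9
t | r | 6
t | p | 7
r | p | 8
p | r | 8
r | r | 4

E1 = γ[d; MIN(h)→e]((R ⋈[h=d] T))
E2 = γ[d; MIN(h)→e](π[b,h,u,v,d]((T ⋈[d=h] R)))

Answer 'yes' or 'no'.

E1 stepwise |·|:
  R → 3
  T → 6
  (R ⋈[h=d] T) → 2
  γ[d; MIN(h)→e]((R ⋈[h=d] T)) → 2
E2 stepwise |·|:
  T → 6
  R → 3
  (T ⋈[d=h] R) → 2
  π[b,h,u,v,d]((T ⋈[d=h] R)) → 2
  γ[d; MIN(h)→e](π[b,h,u,v,d]((T ⋈[d=h] R))) → 2

E1 and E2 produce the same multiset:
d | e
6 | 6
9 | 9

yes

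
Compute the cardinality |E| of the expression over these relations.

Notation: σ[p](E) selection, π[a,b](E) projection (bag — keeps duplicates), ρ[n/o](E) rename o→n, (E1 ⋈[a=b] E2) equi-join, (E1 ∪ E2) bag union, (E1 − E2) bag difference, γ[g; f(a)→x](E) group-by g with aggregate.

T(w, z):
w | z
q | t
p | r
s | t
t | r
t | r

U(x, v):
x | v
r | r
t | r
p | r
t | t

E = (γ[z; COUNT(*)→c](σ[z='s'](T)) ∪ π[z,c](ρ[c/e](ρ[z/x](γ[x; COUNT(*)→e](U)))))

Row counts bottom-up:
  T → 5
  σ[z='s'](T) → 0
  γ[z; COUNT(*)→c](σ[z='s'](T)) → 0
  U → 4
  γ[x; COUNT(*)→e](U) → 3
  ρ[z/x](γ[x; COUNT(*)→e](U)) → 3
  ρ[c/e](ρ[z/x](γ[x; COUNT(*)→e](U))) → 3
  π[z,c](ρ[c/e](ρ[z/x](γ[x; COUNT(*)→e](U)))) → 3
  (γ[z; COUNT(*)→c](σ[z='s'](T)) ∪ π[z,c](ρ[c/e](ρ[z/x](γ[x; COUNT(*)→e](U))))) → 3

|E| = 3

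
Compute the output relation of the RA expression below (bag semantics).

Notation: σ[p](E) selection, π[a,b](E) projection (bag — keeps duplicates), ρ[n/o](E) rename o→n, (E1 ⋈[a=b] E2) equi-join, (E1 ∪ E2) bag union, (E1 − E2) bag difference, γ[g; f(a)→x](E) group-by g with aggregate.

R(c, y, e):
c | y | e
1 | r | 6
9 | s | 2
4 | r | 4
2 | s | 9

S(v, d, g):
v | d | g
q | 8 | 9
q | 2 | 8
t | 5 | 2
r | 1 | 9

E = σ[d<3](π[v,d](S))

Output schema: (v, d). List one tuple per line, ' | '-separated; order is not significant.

Row counts bottom-up:
  S → 4
  π[v,d](S) → 4
  σ[d<3](π[v,d](S)) → 2

== RESULT ==
v | d
q | 2
r | 1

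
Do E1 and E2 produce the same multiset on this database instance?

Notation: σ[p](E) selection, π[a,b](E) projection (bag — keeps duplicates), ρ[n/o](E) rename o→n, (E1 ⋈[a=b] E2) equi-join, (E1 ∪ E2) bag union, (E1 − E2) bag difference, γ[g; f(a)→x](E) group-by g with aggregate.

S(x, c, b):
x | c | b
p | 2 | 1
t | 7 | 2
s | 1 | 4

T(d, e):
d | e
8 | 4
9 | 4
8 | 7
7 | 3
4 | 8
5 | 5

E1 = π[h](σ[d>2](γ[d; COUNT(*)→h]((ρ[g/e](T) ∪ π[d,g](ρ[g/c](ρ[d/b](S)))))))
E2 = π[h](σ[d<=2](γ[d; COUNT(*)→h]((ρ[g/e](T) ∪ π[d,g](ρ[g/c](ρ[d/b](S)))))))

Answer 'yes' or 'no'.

E1 per-node cardinality:
  T → 6
  ρ[g/e](T) → 6
  S → 3
  ρ[d/b](S) → 3
  ρ[g/c](ρ[d/b](S)) → 3
  π[d,g](ρ[g/c](ρ[d/b](S))) → 3
  (ρ[g/e](T) ∪ π[d,g](ρ[g/c](ρ[d/b](S)))) → 9
  γ[d; COUNT(*)→h]((ρ[g/e](T) ∪ π[d,g](ρ[g/c](ρ[d/b](S))))) → 7
  σ[d>2](γ[d; COUNT(*)→h]((ρ[g/e](T) ∪ π[d,g](ρ[g/c](ρ[d/b](S)))))) → 5
  π[h](σ[d>2](γ[d; COUNT(*)→h]((ρ[g/e](T) ∪ π[d,g](ρ[g/c](ρ[d/b](S))))))) → 5
E2 per-node cardinality:
  T → 6
  ρ[g/e](T) → 6
  S → 3
  ρ[d/b](S) → 3
  ρ[g/c](ρ[d/b](S)) → 3
  π[d,g](ρ[g/c](ρ[d/b](S))) → 3
  (ρ[g/e](T) ∪ π[d,g](ρ[g/c](ρ[d/b](S)))) → 9
  γ[d; COUNT(*)→h]((ρ[g/e](T) ∪ π[d,g](ρ[g/c](ρ[d/b](S))))) → 7
  σ[d<=2](γ[d; COUNT(*)→h]((ρ[g/e](T) ∪ π[d,g](ρ[g/c](ρ[d/b](S)))))) → 2
  π[h](σ[d<=2](γ[d; COUNT(*)→h]((ρ[g/e](T) ∪ π[d,g](ρ[g/c](ρ[d/b](S))))))) → 2

E1 result:
h
1
1
1
2
2
E2 result:
h
1
1
Witness: (1,) appears 3× in E1 but 2× in E2.

no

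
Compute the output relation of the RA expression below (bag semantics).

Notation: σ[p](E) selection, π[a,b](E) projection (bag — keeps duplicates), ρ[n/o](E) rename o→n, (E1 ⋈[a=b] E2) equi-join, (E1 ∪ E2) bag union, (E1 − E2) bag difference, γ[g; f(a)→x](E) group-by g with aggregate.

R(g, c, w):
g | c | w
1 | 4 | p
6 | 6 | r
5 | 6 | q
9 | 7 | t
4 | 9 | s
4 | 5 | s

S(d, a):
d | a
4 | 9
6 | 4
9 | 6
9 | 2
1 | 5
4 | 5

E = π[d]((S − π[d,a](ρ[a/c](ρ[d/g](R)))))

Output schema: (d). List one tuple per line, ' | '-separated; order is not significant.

Row counts bottom-up:
  S → 6
  R → 6
  ρ[d/g](R) → 6
  ρ[a/c](ρ[d/g](R)) → 6
  π[d,a](ρ[a/c](ρ[d/g](R))) → 6
  (S − π[d,a](ρ[a/c](ρ[d/g](R)))) → 4
  π[d]((S − π[d,a](ρ[a/c](ρ[d/g](R))))) → 4

== RESULT ==
d
1
6
9
9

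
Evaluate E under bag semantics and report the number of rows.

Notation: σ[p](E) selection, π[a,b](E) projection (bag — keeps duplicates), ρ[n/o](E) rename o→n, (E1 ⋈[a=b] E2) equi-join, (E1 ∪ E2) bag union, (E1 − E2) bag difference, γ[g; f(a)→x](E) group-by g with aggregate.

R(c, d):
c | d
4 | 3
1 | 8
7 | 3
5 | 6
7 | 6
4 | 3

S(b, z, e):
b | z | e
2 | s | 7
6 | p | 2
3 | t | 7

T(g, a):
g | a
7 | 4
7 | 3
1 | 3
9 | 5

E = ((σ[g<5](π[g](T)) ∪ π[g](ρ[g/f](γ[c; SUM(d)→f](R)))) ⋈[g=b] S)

Row counts bottom-up:
  T → 4
  π[g](T) → 4
  σ[g<5](π[g](T)) → 1
  R → 6
  γ[c; SUM(d)→f](R) → 4
  ρ[g/f](γ[c; SUM(d)→f](R)) → 4
  π[g](ρ[g/f](γ[c; SUM(d)→f](R))) → 4
  (σ[g<5](π[g](T)) ∪ π[g](ρ[g/f](γ[c; SUM(d)→f](R)))) → 5
  S → 3
  ((σ[g<5](π[g](T)) ∪ π[g](ρ[g/f](γ[c; SUM(d)→f](R)))) ⋈[g=b] S) → 2

|E| = 2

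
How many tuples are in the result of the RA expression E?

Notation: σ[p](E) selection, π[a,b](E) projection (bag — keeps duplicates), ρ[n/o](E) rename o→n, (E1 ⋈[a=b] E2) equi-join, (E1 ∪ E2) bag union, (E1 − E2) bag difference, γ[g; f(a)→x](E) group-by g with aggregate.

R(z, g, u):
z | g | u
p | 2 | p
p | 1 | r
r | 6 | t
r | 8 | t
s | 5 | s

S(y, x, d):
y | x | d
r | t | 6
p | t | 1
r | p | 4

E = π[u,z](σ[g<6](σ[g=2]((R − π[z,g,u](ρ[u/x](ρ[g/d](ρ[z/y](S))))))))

Stepwise |·|:
  R → 5
  S → 3
  ρ[z/y](S) → 3
  ρ[g/d](ρ[z/y](S)) → 3
  ρ[u/x](ρ[g/d](ρ[z/y](S))) → 3
  π[z,g,u](ρ[u/x](ρ[g/d](ρ[z/y](S)))) → 3
  (R − π[z,g,u](ρ[u/x](ρ[g/d](ρ[z/y](S))))) → 4
  σ[g=2]((R − π[z,g,u](ρ[u/x](ρ[g/d](ρ[z/y](S)))))) → 1
  σ[g<6](σ[g=2]((R − π[z,g,u](ρ[u/x](ρ[g/d](ρ[z/y](S))))))) → 1
  π[u,z](σ[g<6](σ[g=2]((R − π[z,g,u](ρ[u/x](ρ[g/d](ρ[z/y](S)))))))) → 1

|E| = 1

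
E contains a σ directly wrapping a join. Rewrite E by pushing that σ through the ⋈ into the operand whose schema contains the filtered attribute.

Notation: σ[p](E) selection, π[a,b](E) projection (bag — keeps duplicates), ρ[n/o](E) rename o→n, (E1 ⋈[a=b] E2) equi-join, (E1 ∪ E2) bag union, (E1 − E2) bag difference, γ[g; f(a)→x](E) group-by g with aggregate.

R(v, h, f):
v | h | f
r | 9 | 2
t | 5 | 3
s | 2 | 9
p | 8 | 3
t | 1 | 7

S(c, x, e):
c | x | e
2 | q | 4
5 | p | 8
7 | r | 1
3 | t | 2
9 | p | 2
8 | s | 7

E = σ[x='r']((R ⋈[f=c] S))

σ filters on x, owned by the right side.
E' = (R ⋈[f=c] σ[x='r'](S))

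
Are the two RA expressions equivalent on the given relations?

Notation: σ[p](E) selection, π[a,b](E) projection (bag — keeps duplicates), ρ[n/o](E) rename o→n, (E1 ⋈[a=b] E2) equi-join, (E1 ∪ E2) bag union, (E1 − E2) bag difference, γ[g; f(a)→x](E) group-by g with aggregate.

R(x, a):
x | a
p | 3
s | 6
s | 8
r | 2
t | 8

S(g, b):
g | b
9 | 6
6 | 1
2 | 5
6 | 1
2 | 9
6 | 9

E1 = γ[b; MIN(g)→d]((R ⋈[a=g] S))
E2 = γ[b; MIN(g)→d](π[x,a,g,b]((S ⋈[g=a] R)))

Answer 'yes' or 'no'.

E1 stepwise |·|:
  R → 5
  S → 6
  (R ⋈[a=g] S) → 5
  γ[b; MIN(g)→d]((R ⋈[a=g] S)) → 3
E2 stepwise |·|:
  S → 6
  R → 5
  (S ⋈[g=a] R) → 5
  π[x,a,g,b]((S ⋈[g=a] R)) → 5
  γ[b; MIN(g)→d](π[x,a,g,b]((S ⋈[g=a] R))) → 3

E1 and E2 produce the same multiset:
b | d
1 | 6
5 | 2
9 | 2

yes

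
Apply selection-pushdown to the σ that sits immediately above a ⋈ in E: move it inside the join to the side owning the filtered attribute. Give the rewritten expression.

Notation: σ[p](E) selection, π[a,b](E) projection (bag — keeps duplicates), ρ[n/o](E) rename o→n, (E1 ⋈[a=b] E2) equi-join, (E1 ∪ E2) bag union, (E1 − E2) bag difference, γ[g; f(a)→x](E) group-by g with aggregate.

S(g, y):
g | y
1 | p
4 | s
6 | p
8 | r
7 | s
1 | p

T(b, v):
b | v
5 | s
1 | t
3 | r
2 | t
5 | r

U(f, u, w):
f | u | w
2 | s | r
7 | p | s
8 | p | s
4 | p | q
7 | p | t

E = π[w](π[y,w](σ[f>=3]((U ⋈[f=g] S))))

σ filters on f, owned by the left side.
E' = π[w](π[y,w]((σ[f>=3](U) ⋈[f=g] S)))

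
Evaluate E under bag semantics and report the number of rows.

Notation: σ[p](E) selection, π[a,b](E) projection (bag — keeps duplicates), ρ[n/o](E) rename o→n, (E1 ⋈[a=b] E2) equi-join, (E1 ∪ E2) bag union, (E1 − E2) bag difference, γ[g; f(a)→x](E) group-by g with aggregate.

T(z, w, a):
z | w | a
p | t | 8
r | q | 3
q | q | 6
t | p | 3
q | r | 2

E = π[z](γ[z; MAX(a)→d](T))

Row counts bottom-up:
  T → 5
  γ[z; MAX(a)→d](T) → 4
  π[z](γ[z; MAX(a)→d](T)) → 4

|E| = 4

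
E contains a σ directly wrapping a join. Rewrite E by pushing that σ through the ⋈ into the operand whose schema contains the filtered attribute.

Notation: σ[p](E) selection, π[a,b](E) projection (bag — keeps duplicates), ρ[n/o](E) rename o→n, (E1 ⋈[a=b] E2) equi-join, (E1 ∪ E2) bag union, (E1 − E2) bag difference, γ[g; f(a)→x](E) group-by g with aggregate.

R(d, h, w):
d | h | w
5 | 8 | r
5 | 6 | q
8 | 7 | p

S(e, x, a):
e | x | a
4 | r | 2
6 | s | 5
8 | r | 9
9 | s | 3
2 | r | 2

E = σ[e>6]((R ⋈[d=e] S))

σ filters on e, owned by the right side.
E' = (R ⋈[d=e] σ[e>6](S))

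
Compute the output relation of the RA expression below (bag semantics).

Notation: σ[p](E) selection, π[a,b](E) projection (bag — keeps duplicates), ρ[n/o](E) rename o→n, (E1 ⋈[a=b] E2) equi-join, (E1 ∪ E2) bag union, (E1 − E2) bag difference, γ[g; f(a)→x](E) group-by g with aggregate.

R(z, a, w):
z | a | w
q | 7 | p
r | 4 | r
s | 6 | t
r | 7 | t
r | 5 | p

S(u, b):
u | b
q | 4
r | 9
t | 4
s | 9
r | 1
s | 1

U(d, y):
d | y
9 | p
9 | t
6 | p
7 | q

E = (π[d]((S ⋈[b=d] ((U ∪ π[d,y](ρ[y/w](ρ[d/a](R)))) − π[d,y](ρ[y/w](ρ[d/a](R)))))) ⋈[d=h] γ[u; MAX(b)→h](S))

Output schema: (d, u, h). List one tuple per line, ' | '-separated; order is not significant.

Stepwise |·|:
  S → 6
  U → 4
  R → 5
  ρ[d/a](R) → 5
  ρ[y/w](ρ[d/a](R)) → 5
  π[d,y](ρ[y/w](ρ[d/a](R))) → 5
  (U ∪ π[d,y](ρ[y/w](ρ[d/a](R)))) → 9
  R → 5
  ρ[d/a](R) → 5
  ρ[y/w](ρ[d/a](R)) → 5
  π[d,y](ρ[y/w](ρ[d/a](R))) → 5
  ((U ∪ π[d,y](ρ[y/w](ρ[d/a](R)))) − π[d,y](ρ[y/w](ρ[d/a](R)))) → 4
  (S ⋈[b=d] ((U ∪ π[d,y](ρ[y/w](ρ[d/a](R)))) − π[d,y](ρ[y/w](ρ[d/a](R))))) → 4
  π[d]((S ⋈[b=d] ((U ∪ π[d,y](ρ[y/w](ρ[d/a](R)))) − π[d,y](ρ[y/w](ρ[d/a](R)))))) → 4
  S → 6
  γ[u; MAX(b)→h](S) → 4
  (π[d]((S ⋈[b=d] ((U ∪ π[d,y](ρ[y/w](ρ[d/a](R)))) − π[d,y](ρ[y/w](ρ[d/a](R)))))) ⋈[d=h] γ[u; MAX(b)→h](S)) → 8

== RESULT ==
d | u | h
9 | r | 9
9 | r | 9
9 | r | 9
9 | r | 9
9 | s | 9
9 | s | 9
9 | s | 9
9 | s | 9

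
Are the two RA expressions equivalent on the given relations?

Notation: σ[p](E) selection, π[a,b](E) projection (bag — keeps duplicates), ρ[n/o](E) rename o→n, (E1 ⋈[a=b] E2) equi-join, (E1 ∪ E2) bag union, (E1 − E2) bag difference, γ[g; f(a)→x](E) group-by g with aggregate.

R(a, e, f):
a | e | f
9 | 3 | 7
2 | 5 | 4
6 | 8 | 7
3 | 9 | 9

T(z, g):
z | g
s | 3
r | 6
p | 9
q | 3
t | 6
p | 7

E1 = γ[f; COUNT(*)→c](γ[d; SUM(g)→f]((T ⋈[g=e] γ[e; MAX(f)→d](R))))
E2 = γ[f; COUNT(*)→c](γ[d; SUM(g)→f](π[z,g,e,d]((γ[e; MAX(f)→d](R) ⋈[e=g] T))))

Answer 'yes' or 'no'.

E1 subexpression sizes:
  T → 6
  R → 4
  γ[e; MAX(f)→d](R) → 4
  (T ⋈[g=e] γ[e; MAX(f)→d](R)) → 3
  γ[d; SUM(g)→f]((T ⋈[g=e] γ[e; MAX(f)→d](R))) → 2
  γ[f; COUNT(*)→c](γ[d; SUM(g)→f]((T ⋈[g=e] γ[e; MAX(f)→d](R)))) → 2
E2 subexpression sizes:
  R → 4
  γ[e; MAX(f)→d](R) → 4
  T → 6
  (γ[e; MAX(f)→d](R) ⋈[e=g] T) → 3
  π[z,g,e,d]((γ[e; MAX(f)→d](R) ⋈[e=g] T)) → 3
  γ[d; SUM(g)→f](π[z,g,e,d]((γ[e; MAX(f)→d](R) ⋈[e=g] T))) → 2
  γ[f; COUNT(*)→c](γ[d; SUM(g)→f](π[z,g,e,d]((γ[e; MAX(f)→d](R) ⋈[e=g] T)))) → 2

E1 and E2 produce the same multiset:
f | c
6 | 1
9 | 1

yes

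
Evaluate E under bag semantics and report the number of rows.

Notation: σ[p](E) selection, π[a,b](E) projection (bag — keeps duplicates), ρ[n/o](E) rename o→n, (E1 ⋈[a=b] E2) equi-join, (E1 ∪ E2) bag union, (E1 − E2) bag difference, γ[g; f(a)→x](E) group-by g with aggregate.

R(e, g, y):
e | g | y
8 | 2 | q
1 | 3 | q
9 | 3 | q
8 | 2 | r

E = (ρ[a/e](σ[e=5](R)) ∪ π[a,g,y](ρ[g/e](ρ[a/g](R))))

Stepwise |·|:
  R → 4
  σ[e=5](R) → 0
  ρ[a/e](σ[e=5](R)) → 0
  R → 4
  ρ[a/g](R) → 4
  ρ[g/e](ρ[a/g](R)) → 4
  π[a,g,y](ρ[g/e](ρ[a/g](R))) → 4
  (ρ[a/e](σ[e=5](R)) ∪ π[a,g,y](ρ[g/e](ρ[a/g](R)))) → 4

|E| = 4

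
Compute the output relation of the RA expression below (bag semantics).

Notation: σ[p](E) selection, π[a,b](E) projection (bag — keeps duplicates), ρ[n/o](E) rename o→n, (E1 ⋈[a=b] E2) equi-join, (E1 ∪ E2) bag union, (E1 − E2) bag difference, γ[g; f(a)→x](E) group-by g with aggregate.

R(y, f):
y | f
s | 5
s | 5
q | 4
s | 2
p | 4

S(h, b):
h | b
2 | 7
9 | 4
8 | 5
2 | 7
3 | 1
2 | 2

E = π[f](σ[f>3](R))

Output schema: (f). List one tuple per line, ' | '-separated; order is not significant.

Per-node cardinality:
  R → 5
  σ[f>3](R) → 4
  π[f](σ[f>3](R)) → 4

== RESULT ==
f
4
4
5
5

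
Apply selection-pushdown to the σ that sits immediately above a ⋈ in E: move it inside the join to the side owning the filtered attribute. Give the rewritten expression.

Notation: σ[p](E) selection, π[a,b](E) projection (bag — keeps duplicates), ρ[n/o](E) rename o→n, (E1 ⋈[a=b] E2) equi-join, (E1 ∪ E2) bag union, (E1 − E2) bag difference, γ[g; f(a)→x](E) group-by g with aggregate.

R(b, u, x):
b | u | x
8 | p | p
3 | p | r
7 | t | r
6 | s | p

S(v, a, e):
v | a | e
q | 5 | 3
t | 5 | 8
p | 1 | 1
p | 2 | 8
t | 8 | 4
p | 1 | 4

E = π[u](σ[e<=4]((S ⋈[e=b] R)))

σ filters on e, owned by the left side.
E' = π[u]((σ[e<=4](S) ⋈[e=b] R))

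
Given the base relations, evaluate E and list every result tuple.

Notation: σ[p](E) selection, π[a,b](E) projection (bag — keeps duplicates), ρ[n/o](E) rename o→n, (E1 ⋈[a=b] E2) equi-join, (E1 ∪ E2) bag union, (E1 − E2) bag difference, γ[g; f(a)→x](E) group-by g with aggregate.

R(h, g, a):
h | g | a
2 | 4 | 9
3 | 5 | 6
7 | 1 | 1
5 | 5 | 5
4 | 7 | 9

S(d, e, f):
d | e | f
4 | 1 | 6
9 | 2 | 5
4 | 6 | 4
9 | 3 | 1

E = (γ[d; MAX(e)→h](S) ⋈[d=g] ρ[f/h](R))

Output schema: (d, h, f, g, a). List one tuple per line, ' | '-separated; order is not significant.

Per-node cardinality:
  S → 4
  γ[d; MAX(e)→h](S) → 2
  R → 5
  ρ[f/h](R) → 5
  (γ[d; MAX(e)→h](S) ⋈[d=g] ρ[f/h](R)) → 1

== RESULT ==
d | h | f | g | a
4 | 6 | 2 | 4 | 9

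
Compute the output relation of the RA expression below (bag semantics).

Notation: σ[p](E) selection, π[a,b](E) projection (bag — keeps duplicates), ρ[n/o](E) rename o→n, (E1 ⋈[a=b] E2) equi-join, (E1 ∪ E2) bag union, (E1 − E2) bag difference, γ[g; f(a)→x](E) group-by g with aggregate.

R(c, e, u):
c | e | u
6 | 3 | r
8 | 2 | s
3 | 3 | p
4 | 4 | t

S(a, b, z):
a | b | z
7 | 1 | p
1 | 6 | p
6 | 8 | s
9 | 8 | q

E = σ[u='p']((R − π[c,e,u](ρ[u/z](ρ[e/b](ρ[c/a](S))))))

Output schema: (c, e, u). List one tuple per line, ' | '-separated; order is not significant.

Stepwise |·|:
  R → 4
  S → 4
  ρ[c/a](S) → 4
  ρ[e/b](ρ[c/a](S)) → 4
  ρ[u/z](ρ[e/b](ρ[c/a](S))) → 4
  π[c,e,u](ρ[u/z](ρ[e/b](ρ[c/a](S)))) → 4
  (R − π[c,e,u](ρ[u/z](ρ[e/b](ρ[c/a](S))))) → 4
  σ[u='p']((R − π[c,e,u](ρ[u/z](ρ[e/b](ρ[c/a](S)))))) → 1

== RESULT ==
c | e | u
3 | 3 | p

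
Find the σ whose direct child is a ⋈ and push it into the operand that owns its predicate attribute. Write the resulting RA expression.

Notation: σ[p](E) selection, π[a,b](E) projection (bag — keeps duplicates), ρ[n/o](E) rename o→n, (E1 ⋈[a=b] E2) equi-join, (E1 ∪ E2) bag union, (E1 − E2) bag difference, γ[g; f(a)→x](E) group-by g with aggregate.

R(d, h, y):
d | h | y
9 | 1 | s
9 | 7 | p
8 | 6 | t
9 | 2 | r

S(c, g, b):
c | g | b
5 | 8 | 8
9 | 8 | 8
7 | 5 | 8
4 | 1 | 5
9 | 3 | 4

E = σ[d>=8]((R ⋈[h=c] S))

σ filters on d, owned by the left side.
E' = (σ[d>=8](R) ⋈[h=c] S)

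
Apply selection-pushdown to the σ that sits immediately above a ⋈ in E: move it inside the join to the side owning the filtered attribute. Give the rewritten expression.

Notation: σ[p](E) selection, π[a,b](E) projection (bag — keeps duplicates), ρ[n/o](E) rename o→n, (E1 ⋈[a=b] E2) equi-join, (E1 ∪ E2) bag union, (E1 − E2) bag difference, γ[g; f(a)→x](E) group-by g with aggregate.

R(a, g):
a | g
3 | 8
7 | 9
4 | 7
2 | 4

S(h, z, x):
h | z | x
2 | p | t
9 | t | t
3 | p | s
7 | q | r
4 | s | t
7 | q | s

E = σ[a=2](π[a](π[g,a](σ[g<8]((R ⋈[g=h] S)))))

σ filters on g, owned by the left side.
E' = σ[a=2](π[a](π[g,a]((σ[g<8](R) ⋈[g=h] S))))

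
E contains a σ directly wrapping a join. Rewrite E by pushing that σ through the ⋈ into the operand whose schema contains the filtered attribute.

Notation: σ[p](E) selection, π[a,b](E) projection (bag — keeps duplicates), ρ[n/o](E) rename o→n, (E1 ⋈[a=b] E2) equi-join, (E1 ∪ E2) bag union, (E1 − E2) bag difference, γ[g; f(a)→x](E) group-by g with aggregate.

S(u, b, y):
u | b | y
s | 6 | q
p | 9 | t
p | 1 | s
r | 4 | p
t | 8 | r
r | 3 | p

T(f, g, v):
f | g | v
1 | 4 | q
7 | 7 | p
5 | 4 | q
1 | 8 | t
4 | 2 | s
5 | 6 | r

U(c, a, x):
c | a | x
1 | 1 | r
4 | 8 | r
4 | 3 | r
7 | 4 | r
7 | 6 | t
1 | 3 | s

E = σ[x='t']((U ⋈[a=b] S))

σ filters on x, owned by the left side.
E' = (σ[x='t'](U) ⋈[a=b] S)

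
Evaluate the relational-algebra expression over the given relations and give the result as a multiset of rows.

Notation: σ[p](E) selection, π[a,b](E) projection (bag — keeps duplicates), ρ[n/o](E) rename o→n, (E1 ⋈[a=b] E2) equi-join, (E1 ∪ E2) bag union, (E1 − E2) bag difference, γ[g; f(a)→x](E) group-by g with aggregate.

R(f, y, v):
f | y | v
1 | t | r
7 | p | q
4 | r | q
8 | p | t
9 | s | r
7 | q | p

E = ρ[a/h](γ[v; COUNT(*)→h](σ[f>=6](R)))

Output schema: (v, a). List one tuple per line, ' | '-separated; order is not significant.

Subexpression sizes:
  R → 6
  σ[f>=6](R) → 4
  γ[v; COUNT(*)→h](σ[f>=6](R)) → 4
  ρ[a/h](γ[v; COUNT(*)→h](σ[f>=6](R))) → 4

== RESULT ==
v | a
p | 1
q | 1
r | 1
t | 1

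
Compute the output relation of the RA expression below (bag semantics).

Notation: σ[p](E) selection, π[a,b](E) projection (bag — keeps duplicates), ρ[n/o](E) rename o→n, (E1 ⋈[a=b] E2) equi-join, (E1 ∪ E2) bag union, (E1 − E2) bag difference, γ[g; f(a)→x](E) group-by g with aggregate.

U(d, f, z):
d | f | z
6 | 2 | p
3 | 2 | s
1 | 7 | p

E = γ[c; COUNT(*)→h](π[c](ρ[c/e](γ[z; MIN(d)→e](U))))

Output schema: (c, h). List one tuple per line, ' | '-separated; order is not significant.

Row counts bottom-up:
  U → 3
  γ[z; MIN(d)→e](U) → 2
  ρ[c/e](γ[z; MIN(d)→e](U)) → 2
  π[c](ρ[c/e](γ[z; MIN(d)→e](U))) → 2
  γ[c; COUNT(*)→h](π[c](ρ[c/e](γ[z; MIN(d)→e](U)))) → 2

== RESULT ==
c | h
1 | 1
3 | 1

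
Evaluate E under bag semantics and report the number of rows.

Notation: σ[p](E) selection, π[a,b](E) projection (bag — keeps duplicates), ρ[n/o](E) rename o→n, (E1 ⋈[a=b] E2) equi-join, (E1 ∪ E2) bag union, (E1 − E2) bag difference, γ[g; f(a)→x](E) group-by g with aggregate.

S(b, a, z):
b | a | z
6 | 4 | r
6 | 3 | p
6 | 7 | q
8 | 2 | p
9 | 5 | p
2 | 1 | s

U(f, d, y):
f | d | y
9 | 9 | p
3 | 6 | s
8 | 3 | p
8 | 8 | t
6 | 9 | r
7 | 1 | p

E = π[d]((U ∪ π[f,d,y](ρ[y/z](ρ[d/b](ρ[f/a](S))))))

Subexpression sizes:
  U → 6
  S → 6
  ρ[f/a](S) → 6
  ρ[d/b](ρ[f/a](S)) → 6
  ρ[y/z](ρ[d/b](ρ[f/a](S))) → 6
  π[f,d,y](ρ[y/z](ρ[d/b](ρ[f/a](S)))) → 6
  (U ∪ π[f,d,y](ρ[y/z](ρ[d/b](ρ[f/a](S))))) → 12
  π[d]((U ∪ π[f,d,y](ρ[y/z](ρ[d/b](ρ[f/a](S)))))) → 12

|E| = 12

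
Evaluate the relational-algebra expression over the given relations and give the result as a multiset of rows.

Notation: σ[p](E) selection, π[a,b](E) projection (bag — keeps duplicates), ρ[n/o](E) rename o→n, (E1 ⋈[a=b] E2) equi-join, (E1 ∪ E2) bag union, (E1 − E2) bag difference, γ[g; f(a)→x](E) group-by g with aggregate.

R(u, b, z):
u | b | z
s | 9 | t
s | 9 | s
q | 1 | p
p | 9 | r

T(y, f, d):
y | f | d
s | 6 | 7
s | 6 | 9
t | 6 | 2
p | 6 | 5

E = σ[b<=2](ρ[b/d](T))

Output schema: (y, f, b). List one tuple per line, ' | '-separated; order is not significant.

Subexpression sizes:
  T → 4
  ρ[b/d](T) → 4
  σ[b<=2](ρ[b/d](T)) → 1

== RESULT ==
y | f | b
t | 6 | 2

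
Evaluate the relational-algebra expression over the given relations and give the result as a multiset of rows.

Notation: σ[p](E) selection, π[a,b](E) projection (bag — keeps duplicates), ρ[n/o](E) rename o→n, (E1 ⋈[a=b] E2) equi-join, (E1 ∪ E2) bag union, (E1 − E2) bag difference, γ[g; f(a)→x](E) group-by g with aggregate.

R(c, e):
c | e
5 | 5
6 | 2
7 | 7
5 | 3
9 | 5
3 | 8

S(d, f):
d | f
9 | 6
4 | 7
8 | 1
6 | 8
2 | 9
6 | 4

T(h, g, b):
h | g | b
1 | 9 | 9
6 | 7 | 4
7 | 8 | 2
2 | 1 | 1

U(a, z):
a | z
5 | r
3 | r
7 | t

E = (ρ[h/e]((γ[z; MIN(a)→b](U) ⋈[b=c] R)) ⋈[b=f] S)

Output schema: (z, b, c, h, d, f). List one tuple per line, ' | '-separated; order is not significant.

Subexpression sizes:
  U → 3
  γ[z; MIN(a)→b](U) → 2
  R → 6
  (γ[z; MIN(a)→b](U) ⋈[b=c] R) → 2
  ρ[h/e]((γ[z; MIN(a)→b](U) ⋈[b=c] R)) → 2
  S → 6
  (ρ[h/e]((γ[z; MIN(a)→b](U) ⋈[b=c] R)) ⋈[b=f] S) → 1

== RESULT ==
z | b | c | h | d | f
t | 7 | 7 | 7 | 4 | 7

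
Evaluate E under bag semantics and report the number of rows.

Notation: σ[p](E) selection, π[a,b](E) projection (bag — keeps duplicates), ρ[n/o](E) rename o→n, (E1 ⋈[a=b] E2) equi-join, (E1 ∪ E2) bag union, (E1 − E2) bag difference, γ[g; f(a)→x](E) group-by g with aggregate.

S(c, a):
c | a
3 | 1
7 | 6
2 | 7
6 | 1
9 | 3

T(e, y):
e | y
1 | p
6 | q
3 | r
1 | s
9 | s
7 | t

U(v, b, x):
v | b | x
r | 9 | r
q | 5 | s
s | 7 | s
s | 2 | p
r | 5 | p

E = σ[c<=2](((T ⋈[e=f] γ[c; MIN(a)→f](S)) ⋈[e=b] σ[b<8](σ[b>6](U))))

Stepwise |·|:
  T → 6
  S → 5
  γ[c; MIN(a)→f](S) → 5
  (T ⋈[e=f] γ[c; MIN(a)→f](S)) → 7
  U → 5
  σ[b>6](U) → 2
  σ[b<8](σ[b>6](U)) → 1
  ((T ⋈[e=f] γ[c; MIN(a)→f](S)) ⋈[e=b] σ[b<8](σ[b>6](U))) → 1
  σ[c<=2](((T ⋈[e=f] γ[c; MIN(a)→f](S)) ⋈[e=b] σ[b<8](σ[b>6](U)))) → 1

|E| = 1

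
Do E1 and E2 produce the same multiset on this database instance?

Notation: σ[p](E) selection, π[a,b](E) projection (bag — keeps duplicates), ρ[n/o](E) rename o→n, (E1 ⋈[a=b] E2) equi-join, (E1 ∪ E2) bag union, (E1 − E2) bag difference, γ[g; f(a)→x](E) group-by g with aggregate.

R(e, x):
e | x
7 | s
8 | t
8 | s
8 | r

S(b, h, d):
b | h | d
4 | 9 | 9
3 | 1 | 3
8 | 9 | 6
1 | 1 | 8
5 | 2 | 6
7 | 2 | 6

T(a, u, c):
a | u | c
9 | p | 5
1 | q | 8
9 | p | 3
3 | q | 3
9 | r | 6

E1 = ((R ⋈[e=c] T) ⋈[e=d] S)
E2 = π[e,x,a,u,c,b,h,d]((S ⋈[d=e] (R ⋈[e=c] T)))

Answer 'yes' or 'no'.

E1 per-node cardinality:
  R → 4
  T → 5
  (R ⋈[e=c] T) → 3
  S → 6
  ((R ⋈[e=c] T) ⋈[e=d] S) → 3
E2 per-node cardinality:
  S → 6
  R → 4
  T → 5
  (R ⋈[e=c] T) → 3
  (S ⋈[d=e] (R ⋈[e=c] T)) → 3
  π[e,x,a,u,c,b,h,d]((S ⋈[d=e] (R ⋈[e=c] T))) → 3

E1 and E2 produce the same multiset:
e | x | a | u | c | b | h | d
8 | r | 1 | q | 8 | 1 | 1 | 8
8 | s | 1 | q | 8 | 1 | 1 | 8
8 | t | 1 | q | 8 | 1 | 1 | 8

yes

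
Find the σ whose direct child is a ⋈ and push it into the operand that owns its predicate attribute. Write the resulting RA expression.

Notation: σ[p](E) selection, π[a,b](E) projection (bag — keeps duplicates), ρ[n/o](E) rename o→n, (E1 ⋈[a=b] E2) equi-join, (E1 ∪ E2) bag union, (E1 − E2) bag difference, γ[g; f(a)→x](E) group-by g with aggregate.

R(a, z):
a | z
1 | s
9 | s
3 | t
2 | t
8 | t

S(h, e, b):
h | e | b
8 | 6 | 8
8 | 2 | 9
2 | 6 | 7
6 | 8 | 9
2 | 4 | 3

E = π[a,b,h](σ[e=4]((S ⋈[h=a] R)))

σ filters on e, owned by the left side.
E' = π[a,b,h]((σ[e=4](S) ⋈[h=a] R))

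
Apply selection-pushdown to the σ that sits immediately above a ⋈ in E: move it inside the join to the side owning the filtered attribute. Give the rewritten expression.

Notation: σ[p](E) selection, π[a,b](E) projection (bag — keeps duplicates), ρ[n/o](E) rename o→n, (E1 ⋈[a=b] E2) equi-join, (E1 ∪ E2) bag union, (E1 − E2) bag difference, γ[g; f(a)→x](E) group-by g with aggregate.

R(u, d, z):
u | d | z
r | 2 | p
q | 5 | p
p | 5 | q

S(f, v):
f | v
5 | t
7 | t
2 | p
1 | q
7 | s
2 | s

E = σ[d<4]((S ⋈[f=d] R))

σ filters on d, owned by the right side.
E' = (S ⋈[f=d] σ[d<4](R))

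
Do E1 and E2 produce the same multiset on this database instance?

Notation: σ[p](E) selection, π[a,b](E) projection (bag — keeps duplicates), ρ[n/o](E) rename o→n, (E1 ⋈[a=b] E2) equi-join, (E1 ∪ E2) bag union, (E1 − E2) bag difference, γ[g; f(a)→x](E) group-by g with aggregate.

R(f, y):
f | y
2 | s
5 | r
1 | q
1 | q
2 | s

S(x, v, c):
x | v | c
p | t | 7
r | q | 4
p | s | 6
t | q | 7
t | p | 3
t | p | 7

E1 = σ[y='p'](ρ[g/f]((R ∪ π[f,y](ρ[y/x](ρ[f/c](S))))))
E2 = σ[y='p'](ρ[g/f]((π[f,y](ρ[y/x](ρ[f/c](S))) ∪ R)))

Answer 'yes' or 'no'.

E1 subexpression sizes:
  R → 5
  S → 6
  ρ[f/c](S) → 6
  ρ[y/x](ρ[f/c](S)) → 6
  π[f,y](ρ[y/x](ρ[f/c](S))) → 6
  (R ∪ π[f,y](ρ[y/x](ρ[f/c](S)))) → 11
  ρ[g/f]((R ∪ π[f,y](ρ[y/x](ρ[f/c](S))))) → 11
  σ[y='p'](ρ[g/f]((R ∪ π[f,y](ρ[y/x](ρ[f/c](S)))))) → 2
E2 subexpression sizes:
  S → 6
  ρ[f/c](S) → 6
  ρ[y/x](ρ[f/c](S)) → 6
  π[f,y](ρ[y/x](ρ[f/c](S))) → 6
  R → 5
  (π[f,y](ρ[y/x](ρ[f/c](S))) ∪ R) → 11
  ρ[g/f]((π[f,y](ρ[y/x](ρ[f/c](S))) ∪ R)) → 11
  σ[y='p'](ρ[g/f]((π[f,y](ρ[y/x](ρ[f/c](S))) ∪ R))) → 2

E1 and E2 produce the same multiset:
g | y
6 | p
7 | p

yes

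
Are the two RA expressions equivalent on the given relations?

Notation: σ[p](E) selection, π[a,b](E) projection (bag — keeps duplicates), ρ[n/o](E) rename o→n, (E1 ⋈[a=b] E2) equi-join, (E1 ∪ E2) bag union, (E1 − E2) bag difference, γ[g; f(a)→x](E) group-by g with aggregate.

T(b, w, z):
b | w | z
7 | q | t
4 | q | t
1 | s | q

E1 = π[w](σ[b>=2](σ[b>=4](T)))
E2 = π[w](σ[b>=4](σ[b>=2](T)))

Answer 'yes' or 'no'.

E1 row counts bottom-up:
  T → 3
  σ[b>=4](T) → 2
  σ[b>=2](σ[b>=4](T)) → 2
  π[w](σ[b>=2](σ[b>=4](T))) → 2
E2 row counts bottom-up:
  T → 3
  σ[b>=2](T) → 2
  σ[b>=4](σ[b>=2](T)) → 2
  π[w](σ[b>=4](σ[b>=2](T))) → 2

E1 and E2 produce the same multiset:
w
q
q

yes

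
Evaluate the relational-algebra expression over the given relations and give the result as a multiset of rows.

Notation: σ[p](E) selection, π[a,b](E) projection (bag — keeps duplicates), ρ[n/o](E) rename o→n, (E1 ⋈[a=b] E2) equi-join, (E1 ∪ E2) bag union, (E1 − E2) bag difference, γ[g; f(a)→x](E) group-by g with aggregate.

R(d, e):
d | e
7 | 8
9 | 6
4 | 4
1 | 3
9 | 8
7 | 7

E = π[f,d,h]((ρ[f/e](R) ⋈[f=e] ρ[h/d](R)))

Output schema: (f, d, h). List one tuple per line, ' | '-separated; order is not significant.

Per-node cardinality:
  R → 6
  ρ[f/e](R) → 6
  R → 6
  ρ[h/d](R) → 6
  (ρ[f/e](R) ⋈[f=e] ρ[h/d](R)) → 8
  π[f,d,h]((ρ[f/e](R) ⋈[f=e] ρ[h/d](R))) → 8

== RESULT ==
f | d | h
3 | 1 | 1
4 | 4 | 4
6 | 9 | 9
7 | 7 | 7
8 | 7 | 7
8 | 7 | 9
8 | 9 | 7
8 | 9 | 9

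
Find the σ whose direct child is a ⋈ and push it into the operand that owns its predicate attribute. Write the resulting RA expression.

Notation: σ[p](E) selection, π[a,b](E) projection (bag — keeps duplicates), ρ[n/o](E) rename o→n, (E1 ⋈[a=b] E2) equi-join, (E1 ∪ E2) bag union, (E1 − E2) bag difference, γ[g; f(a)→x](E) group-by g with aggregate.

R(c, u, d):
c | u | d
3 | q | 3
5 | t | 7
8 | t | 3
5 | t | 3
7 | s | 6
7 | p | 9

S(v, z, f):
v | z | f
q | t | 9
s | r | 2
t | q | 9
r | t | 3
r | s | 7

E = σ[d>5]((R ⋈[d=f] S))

σ filters on d, owned by the left side.
E' = (σ[d>5](R) ⋈[d=f] S)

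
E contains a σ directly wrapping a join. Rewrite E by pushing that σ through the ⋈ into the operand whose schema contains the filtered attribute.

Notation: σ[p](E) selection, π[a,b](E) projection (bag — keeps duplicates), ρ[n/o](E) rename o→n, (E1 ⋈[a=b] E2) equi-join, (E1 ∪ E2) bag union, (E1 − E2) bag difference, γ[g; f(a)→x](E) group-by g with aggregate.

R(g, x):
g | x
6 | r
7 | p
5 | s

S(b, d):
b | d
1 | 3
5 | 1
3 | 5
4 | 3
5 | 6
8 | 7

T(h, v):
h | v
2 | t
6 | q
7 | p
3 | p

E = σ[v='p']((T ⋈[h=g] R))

σ filters on v, owned by the left side.
E' = (σ[v='p'](T) ⋈[h=g] R)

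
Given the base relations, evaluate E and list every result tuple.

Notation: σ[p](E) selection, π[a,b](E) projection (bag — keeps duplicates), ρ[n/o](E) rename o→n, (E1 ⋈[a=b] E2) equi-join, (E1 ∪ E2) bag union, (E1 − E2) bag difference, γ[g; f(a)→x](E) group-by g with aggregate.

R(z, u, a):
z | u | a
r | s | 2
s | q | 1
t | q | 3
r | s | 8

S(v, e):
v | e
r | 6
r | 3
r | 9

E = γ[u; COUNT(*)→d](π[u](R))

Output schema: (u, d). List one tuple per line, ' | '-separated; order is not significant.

Stepwise |·|:
  R → 4
  π[u](R) → 4
  γ[u; COUNT(*)→d](π[u](R)) → 2

== RESULT ==
u | d
q | 2
s | 2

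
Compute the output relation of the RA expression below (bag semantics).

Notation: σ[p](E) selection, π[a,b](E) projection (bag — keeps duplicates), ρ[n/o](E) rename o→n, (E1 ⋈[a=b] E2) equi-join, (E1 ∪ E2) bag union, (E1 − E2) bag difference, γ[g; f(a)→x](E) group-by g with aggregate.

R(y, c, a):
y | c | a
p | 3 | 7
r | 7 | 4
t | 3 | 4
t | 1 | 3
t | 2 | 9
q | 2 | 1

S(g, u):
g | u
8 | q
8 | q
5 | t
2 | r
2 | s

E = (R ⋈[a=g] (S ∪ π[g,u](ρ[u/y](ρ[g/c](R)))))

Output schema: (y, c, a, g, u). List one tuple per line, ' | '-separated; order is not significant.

Per-node cardinality:
  R → 6
  S → 5
  R → 6
  ρ[g/c](R) → 6
  ρ[u/y](ρ[g/c](R)) → 6
  π[g,u](ρ[u/y](ρ[g/c](R))) → 6
  (S ∪ π[g,u](ρ[u/y](ρ[g/c](R)))) → 11
  (R ⋈[a=g] (S ∪ π[g,u](ρ[u/y](ρ[g/c](R))))) → 4

== RESULT ==
y | c | a | g | u
p | 3 | 7 | 7 | r
q | 2 | 1 | 1 | t
t | 1 | 3 | 3 | p
t | 1 | 3 | 3 | t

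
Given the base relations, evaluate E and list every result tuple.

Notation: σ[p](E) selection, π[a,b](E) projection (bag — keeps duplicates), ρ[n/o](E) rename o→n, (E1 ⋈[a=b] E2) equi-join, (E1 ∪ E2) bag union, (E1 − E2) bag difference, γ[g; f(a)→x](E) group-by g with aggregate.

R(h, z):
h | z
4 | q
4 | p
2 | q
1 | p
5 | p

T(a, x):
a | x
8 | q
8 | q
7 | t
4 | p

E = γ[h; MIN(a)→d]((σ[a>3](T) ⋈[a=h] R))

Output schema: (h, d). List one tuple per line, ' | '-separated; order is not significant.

Subexpression sizes:
  T → 4
  σ[a>3](T) → 4
  R → 5
  (σ[a>3](T) ⋈[a=h] R) → 2
  γ[h; MIN(a)→d]((σ[a>3](T) ⋈[a=h] R)) → 1

== RESULT ==
h | d
4 | 4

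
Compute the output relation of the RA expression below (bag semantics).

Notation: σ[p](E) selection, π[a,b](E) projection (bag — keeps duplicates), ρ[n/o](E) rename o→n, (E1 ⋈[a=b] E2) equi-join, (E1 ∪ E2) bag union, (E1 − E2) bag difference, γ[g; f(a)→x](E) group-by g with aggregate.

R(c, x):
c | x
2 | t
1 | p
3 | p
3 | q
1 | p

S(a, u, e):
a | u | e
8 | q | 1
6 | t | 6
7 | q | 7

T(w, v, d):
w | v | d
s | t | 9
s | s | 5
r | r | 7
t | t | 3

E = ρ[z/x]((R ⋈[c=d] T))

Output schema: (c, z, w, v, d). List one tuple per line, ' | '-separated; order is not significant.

Row counts bottom-up:
  R → 5
  T → 4
  (R ⋈[c=d] T) → 2
  ρ[z/x]((R ⋈[c=d] T)) → 2

== RESULT ==
c | z | w | v | d
3 | p | t | t | 3
3 | q | t | t | 3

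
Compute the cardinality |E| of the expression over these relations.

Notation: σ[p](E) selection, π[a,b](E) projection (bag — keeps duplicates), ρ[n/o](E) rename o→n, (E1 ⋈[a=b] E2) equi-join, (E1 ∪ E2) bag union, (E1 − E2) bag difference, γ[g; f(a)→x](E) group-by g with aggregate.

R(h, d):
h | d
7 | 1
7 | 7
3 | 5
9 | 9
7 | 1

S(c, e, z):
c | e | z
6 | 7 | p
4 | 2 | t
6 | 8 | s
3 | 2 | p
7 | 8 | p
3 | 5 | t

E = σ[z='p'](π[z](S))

Stepwise |·|:
  S → 6
  π[z](S) → 6
  σ[z='p'](π[z](S)) → 3

|E| = 3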